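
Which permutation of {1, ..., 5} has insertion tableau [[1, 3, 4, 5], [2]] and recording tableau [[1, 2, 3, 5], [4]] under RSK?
Reverse the RSK construction: for i from n down to 1, find the cell of Q containing i, remove the entry at that cell from P, and reverse-bump it up through P; the value ejected from row 1 is w(i).

Step i=5: Q has 5 at row 1, column 4; remove that cell from P, ejecting 5. So w(5) = 5. P is now [[1, 3, 4], [2]].
Step i=4: Q has 4 at row 2, column 1; remove 2 from row 2 of P and reverse-bump: 2 enters row 1 and ejects 1. So w(4) = 1. P is now [[2, 3, 4]].
Step i=3: Q has 3 at row 1, column 3; remove that cell from P, ejecting 4. So w(3) = 4. P is now [[2, 3]].
Step i=2: Q has 2 at row 1, column 2; remove that cell from P, ejecting 3. So w(2) = 3. P is now [[2]].
Step i=1: Q has 1 at row 1, column 1; remove that cell from P, ejecting 2. So w(1) = 2. P is now [].

So w = 2 3 4 1 5.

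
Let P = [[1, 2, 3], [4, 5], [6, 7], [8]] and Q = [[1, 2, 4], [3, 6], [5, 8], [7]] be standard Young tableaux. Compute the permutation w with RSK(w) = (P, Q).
Reverse the RSK construction: for i from n down to 1, find the cell of Q containing i, remove the entry at that cell from P, and reverse-bump it up through P; the value ejected from row 1 is w(i).

Step i=8: Q has 8 at row 3, column 2; remove 7 from row 3 of P and reverse-bump: 7 enters row 2 and ejects 5; 5 enters row 1 and ejects 3. So w(8) = 3. P is now [[1, 2, 5], [4, 7], [6], [8]].
Step i=7: Q has 7 at row 4, column 1; remove 8 from row 4 of P and reverse-bump: 8 enters row 3 and ejects 6; 6 enters row 2 and ejects 4; 4 enters row 1 and ejects 2. So w(7) = 2. P is now [[1, 4, 5], [6, 7], [8]].
Step i=6: Q has 6 at row 2, column 2; remove 7 from row 2 of P and reverse-bump: 7 enters row 1 and ejects 5. So w(6) = 5. P is now [[1, 4, 7], [6], [8]].
Step i=5: Q has 5 at row 3, column 1; remove 8 from row 3 of P and reverse-bump: 8 enters row 2 and ejects 6; 6 enters row 1 and ejects 4. So w(5) = 4. P is now [[1, 6, 7], [8]].
Step i=4: Q has 4 at row 1, column 3; remove that cell from P, ejecting 7. So w(4) = 7. P is now [[1, 6], [8]].
Step i=3: Q has 3 at row 2, column 1; remove 8 from row 2 of P and reverse-bump: 8 enters row 1 and ejects 6. So w(3) = 6. P is now [[1, 8]].
Step i=2: Q has 2 at row 1, column 2; remove that cell from P, ejecting 8. So w(2) = 8. P is now [[1]].
Step i=1: Q has 1 at row 1, column 1; remove that cell from P, ejecting 1. So w(1) = 1. P is now [].

So w = 1 8 6 7 4 5 2 3.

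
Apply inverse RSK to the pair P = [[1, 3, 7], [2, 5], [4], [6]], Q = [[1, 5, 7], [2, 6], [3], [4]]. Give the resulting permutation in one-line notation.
Reverse the RSK construction: for i from n down to 1, find the cell of Q containing i, remove the entry at that cell from P, and reverse-bump it up through P; the value ejected from row 1 is w(i).

Step i=7: Q has 7 at row 1, column 3; remove that cell from P, ejecting 7. So w(7) = 7. P is now [[1, 3], [2, 5], [4], [6]].
Step i=6: Q has 6 at row 2, column 2; remove 5 from row 2 of P and reverse-bump: 5 enters row 1 and ejects 3. So w(6) = 3. P is now [[1, 5], [2], [4], [6]].
Step i=5: Q has 5 at row 1, column 2; remove that cell from P, ejecting 5. So w(5) = 5. P is now [[1], [2], [4], [6]].
Step i=4: Q has 4 at row 4, column 1; remove 6 from row 4 of P and reverse-bump: 6 enters row 3 and ejects 4; 4 enters row 2 and ejects 2; 2 enters row 1 and ejects 1. So w(4) = 1. P is now [[2], [4], [6]].
Step i=3: Q has 3 at row 3, column 1; remove 6 from row 3 of P and reverse-bump: 6 enters row 2 and ejects 4; 4 enters row 1 and ejects 2. So w(3) = 2. P is now [[4], [6]].
Step i=2: Q has 2 at row 2, column 1; remove 6 from row 2 of P and reverse-bump: 6 enters row 1 and ejects 4. So w(2) = 4. P is now [[6]].
Step i=1: Q has 1 at row 1, column 1; remove that cell from P, ejecting 6. So w(1) = 6. P is now [].

So w = 6 4 2 1 5 3 7.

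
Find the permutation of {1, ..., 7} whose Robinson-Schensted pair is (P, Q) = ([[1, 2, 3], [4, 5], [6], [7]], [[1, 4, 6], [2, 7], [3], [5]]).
Reverse RSK: for i = n, n-1, ..., 1, locate i in Q, remove the corresponding corner cell from P, and reverse-bump its entry up through P; the value ejected from row 1 is w(i).

So w = 7 6 1 4 2 5 3.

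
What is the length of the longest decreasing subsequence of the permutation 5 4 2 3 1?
4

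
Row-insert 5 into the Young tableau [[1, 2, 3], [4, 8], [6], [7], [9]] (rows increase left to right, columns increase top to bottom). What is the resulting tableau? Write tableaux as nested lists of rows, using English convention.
5 is larger than every entry of row 1, so it is appended to row 1. The new tableau is [[1, 2, 3, 5], [4, 8], [6], [7], [9]].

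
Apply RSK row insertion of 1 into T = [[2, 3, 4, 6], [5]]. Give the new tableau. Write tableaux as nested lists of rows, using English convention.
In row 1, 1 replaces 2 (the leftmost entry greater than 1); 2 is bumped to row 2. In row 2, 2 replaces 5 (the leftmost entry greater than 2); 5 is bumped to row 3. 5 starts a new row 3. The new tableau is [[1, 3, 4, 6], [2], [5]].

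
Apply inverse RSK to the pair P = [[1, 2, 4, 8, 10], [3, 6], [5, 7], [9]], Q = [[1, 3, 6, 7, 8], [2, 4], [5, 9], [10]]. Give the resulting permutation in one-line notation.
Reverse the RSK construction: for i from n down to 1, find the cell of Q containing i, remove the entry at that cell from P, and reverse-bump it up through P; the value ejected from row 1 is w(i).

Step i=10: Q has 10 at row 4, column 1; remove 9 from row 4 of P and reverse-bump: 9 enters row 3 and ejects 7; 7 enters row 2 and ejects 6; 6 enters row 1 and ejects 4. So w(10) = 4. P is now [[1, 2, 6, 8, 10], [3, 7], [5, 9]].
Step i=9: Q has 9 at row 3, column 2; remove 9 from row 3 of P and reverse-bump: 9 enters row 2 and ejects 7; 7 enters row 1 and ejects 6. So w(9) = 6. P is now [[1, 2, 7, 8, 10], [3, 9], [5]].
Step i=8: Q has 8 at row 1, column 5; remove that cell from P, ejecting 10. So w(8) = 10. P is now [[1, 2, 7, 8], [3, 9], [5]].
Step i=7: Q has 7 at row 1, column 4; remove that cell from P, ejecting 8. So w(7) = 8. P is now [[1, 2, 7], [3, 9], [5]].
Step i=6: Q has 6 at row 1, column 3; remove that cell from P, ejecting 7. So w(6) = 7. P is now [[1, 2], [3, 9], [5]].
Step i=5: Q has 5 at row 3, column 1; remove 5 from row 3 of P and reverse-bump: 5 enters row 2 and ejects 3; 3 enters row 1 and ejects 2. So w(5) = 2. P is now [[1, 3], [5, 9]].
Step i=4: Q has 4 at row 2, column 2; remove 9 from row 2 of P and reverse-bump: 9 enters row 1 and ejects 3. So w(4) = 3. P is now [[1, 9], [5]].
Step i=3: Q has 3 at row 1, column 2; remove that cell from P, ejecting 9. So w(3) = 9. P is now [[1], [5]].
Step i=2: Q has 2 at row 2, column 1; remove 5 from row 2 of P and reverse-bump: 5 enters row 1 and ejects 1. So w(2) = 1. P is now [[5]].
Step i=1: Q has 1 at row 1, column 1; remove that cell from P, ejecting 5. So w(1) = 5. P is now [].

So w = 5 1 9 3 2 7 8 10 6 4.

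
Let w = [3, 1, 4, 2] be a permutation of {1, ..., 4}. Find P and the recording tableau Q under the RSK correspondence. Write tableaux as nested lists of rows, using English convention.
Insert each entry of the permutation into P by Schensted row insertion, recording in Q the position of each new cell.

Insert 3: appended to row 1. P = [[3]].
Insert 1: 1 bumps 3 from row 1; 3 starts row 2. P = [[1], [3]].
Insert 4: appended to row 1. P = [[1, 4], [3]].
Insert 2: 2 bumps 4 from row 1; 4 appends to row 2. P = [[1, 2], [3, 4]].

So P = [[1, 2], [3, 4]], Q = [[1, 3], [2, 4]].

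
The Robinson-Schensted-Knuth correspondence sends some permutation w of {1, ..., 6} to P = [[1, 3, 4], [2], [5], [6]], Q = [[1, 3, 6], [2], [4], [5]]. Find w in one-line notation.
Reverse the RSK construction: for i from n down to 1, find the cell of Q containing i, remove the entry at that cell from P, and reverse-bump it up through P; the value ejected from row 1 is w(i).

Step i=6: Q has 6 at row 1, column 3; remove that cell from P, ejecting 4. So w(6) = 4. P is now [[1, 3], [2], [5], [6]].
Step i=5: Q has 5 at row 4, column 1; remove 6 from row 4 of P and reverse-bump: 6 enters row 3 and ejects 5; 5 enters row 2 and ejects 2; 2 enters row 1 and ejects 1. So w(5) = 1. P is now [[2, 3], [5], [6]].
Step i=4: Q has 4 at row 3, column 1; remove 6 from row 3 of P and reverse-bump: 6 enters row 2 and ejects 5; 5 enters row 1 and ejects 3. So w(4) = 3. P is now [[2, 5], [6]].
Step i=3: Q has 3 at row 1, column 2; remove that cell from P, ejecting 5. So w(3) = 5. P is now [[2], [6]].
Step i=2: Q has 2 at row 2, column 1; remove 6 from row 2 of P and reverse-bump: 6 enters row 1 and ejects 2. So w(2) = 2. P is now [[6]].
Step i=1: Q has 1 at row 1, column 1; remove that cell from P, ejecting 6. So w(1) = 6. P is now [].

So w = 6 2 5 3 1 4.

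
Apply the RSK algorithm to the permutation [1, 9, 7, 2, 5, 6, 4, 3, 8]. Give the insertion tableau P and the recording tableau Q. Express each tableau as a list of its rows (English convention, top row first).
Insert each entry of the permutation into P by Schensted row insertion, recording in Q the position of each new cell.

Insert 1: appended to row 1. P = [[1]].
Insert 9: appended to row 1. P = [[1, 9]].
Insert 7: 7 bumps 9 from row 1; 9 starts row 2. P = [[1, 7], [9]].
Insert 2: 2 bumps 7 from row 1; 7 bumps 9 from row 2; 9 starts row 3. P = [[1, 2], [7], [9]].
Insert 5: appended to row 1. P = [[1, 2, 5], [7], [9]].
Insert 6: appended to row 1. P = [[1, 2, 5, 6], [7], [9]].
Insert 4: 4 bumps 5 from row 1; 5 bumps 7 from row 2; 7 bumps 9 from row 3; 9 starts row 4. P = [[1, 2, 4, 6], [5], [7], [9]].
Insert 3: 3 bumps 4 from row 1; 4 bumps 5 from row 2; 5 bumps 7 from row 3; 7 bumps 9 from row 4; 9 starts row 5. P = [[1, 2, 3, 6], [4], [5], [7], [9]].
Insert 8: appended to row 1. P = [[1, 2, 3, 6, 8], [4], [5], [7], [9]].

So P = [[1, 2, 3, 6, 8], [4], [5], [7], [9]], Q = [[1, 2, 5, 6, 9], [3], [4], [7], [8]].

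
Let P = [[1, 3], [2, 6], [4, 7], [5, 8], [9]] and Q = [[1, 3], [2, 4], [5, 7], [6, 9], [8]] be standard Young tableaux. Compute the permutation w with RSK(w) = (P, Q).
5 4 9 8 7 2 6 1 3

Reverse RSK: for i = n, n-1, ..., 1, locate i in Q, remove the corresponding corner cell from P, and reverse-bump its entry up through P; the value ejected from row 1 is w(i).

So w = 5 4 9 8 7 2 6 1 3.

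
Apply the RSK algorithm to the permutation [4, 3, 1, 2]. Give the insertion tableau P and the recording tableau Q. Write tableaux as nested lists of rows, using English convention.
P = [[1, 2], [3], [4]], Q = [[1, 4], [2], [3]]

Insert each entry of the permutation into P by Schensted row insertion, recording in Q the position of each new cell.

Insert 4: appended to row 1. P = [[4]].
Insert 3: 3 bumps 4 from row 1; 4 starts row 2. P = [[3], [4]].
Insert 1: 1 bumps 3 from row 1; 3 bumps 4 from row 2; 4 starts row 3. P = [[1], [3], [4]].
Insert 2: appended to row 1. P = [[1, 2], [3], [4]].

So P = [[1, 2], [3], [4]], Q = [[1, 4], [2], [3]].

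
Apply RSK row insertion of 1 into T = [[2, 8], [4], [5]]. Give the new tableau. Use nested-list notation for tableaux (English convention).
In row 1, 1 replaces 2 (the leftmost entry greater than 1); 2 is bumped to row 2. In row 2, 2 replaces 4 (the leftmost entry greater than 2); 4 is bumped to row 3. In row 3, 4 replaces 5 (the leftmost entry greater than 4); 5 is bumped to row 4. 5 starts a new row 4. The new tableau is [[1, 8], [2], [4], [5]].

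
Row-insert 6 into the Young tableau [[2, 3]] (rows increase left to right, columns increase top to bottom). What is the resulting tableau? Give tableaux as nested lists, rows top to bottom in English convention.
[[2, 3, 6]]

6 is larger than every entry of row 1, so it is appended to row 1. The new tableau is [[2, 3, 6]].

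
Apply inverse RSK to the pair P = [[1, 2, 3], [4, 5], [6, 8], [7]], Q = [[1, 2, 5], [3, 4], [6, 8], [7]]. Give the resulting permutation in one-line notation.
Reverse RSK: for i = n, n-1, ..., 1, locate i in Q, remove the corresponding corner cell from P, and reverse-bump its entry up through P; the value ejected from row 1 is w(i).

So w = 7 8 1 4 6 5 2 3.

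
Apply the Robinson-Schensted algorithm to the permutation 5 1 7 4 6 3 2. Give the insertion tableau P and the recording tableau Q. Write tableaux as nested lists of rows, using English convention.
Insert each entry of the permutation into P by Schensted row insertion, recording in Q the position of each new cell.

After inserting 5: P = [[5]].
After inserting 1: P = [[1], [5]].
After inserting 7: P = [[1, 7], [5]].
After inserting 4: P = [[1, 4], [5, 7]].
After inserting 6: P = [[1, 4, 6], [5, 7]].
After inserting 3: P = [[1, 3, 6], [4, 7], [5]].
After inserting 2: P = [[1, 2, 6], [3, 7], [4], [5]].

So P = [[1, 2, 6], [3, 7], [4], [5]], Q = [[1, 3, 5], [2, 4], [6], [7]].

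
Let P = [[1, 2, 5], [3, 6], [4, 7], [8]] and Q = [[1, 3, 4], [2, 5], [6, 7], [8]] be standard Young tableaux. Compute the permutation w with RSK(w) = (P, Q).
Reverse RSK: for i = n, n-1, ..., 1, locate i in Q, remove the corresponding corner cell from P, and reverse-bump its entry up through P; the value ejected from row 1 is w(i).

So w = 4 1 3 8 7 2 6 5.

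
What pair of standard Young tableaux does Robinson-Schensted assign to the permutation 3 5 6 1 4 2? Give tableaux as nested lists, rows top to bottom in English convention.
Insert each entry of the permutation into P by Schensted row insertion, recording in Q the position of each new cell.

Insert 3: appended to row 1. P = [[3]], Q = [[1]].
Insert 5: appended to row 1. P = [[3, 5]], Q = [[1, 2]].
Insert 6: appended to row 1. P = [[3, 5, 6]], Q = [[1, 2, 3]].
Insert 1: 1 bumps 3 from row 1; 3 starts row 2. P = [[1, 5, 6], [3]], Q = [[1, 2, 3], [4]].
Insert 4: 4 bumps 5 from row 1; 5 appends to row 2. P = [[1, 4, 6], [3, 5]], Q = [[1, 2, 3], [4, 5]].
Insert 2: 2 bumps 4 from row 1; 4 bumps 5 from row 2; 5 starts row 3. P = [[1, 2, 6], [3, 4], [5]], Q = [[1, 2, 3], [4, 5], [6]].

So P = [[1, 2, 6], [3, 4], [5]], Q = [[1, 2, 3], [4, 5], [6]].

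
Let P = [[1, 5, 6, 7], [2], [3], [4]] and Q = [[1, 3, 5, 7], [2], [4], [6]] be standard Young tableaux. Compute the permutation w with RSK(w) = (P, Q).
4 3 5 2 6 1 7

Reverse RSK: for i = n, n-1, ..., 1, locate i in Q, remove the corresponding corner cell from P, and reverse-bump its entry up through P; the value ejected from row 1 is w(i).

So w = 4 3 5 2 6 1 7.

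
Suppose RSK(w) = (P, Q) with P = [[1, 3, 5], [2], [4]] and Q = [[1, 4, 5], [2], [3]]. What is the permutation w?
4 2 1 3 5

Reverse RSK: for i = n, n-1, ..., 1, locate i in Q, remove the corresponding corner cell from P, and reverse-bump its entry up through P; the value ejected from row 1 is w(i).

So w = 4 2 1 3 5.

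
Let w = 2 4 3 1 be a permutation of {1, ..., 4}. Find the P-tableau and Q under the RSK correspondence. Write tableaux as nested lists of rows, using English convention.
P = [[1, 3], [2], [4]], Q = [[1, 2], [3], [4]]

Insert each entry of the permutation into P by Schensted row insertion, recording in Q the position of each new cell.

Insert 2: appended to row 1. P = [[2]], Q = [[1]].
Insert 4: appended to row 1. P = [[2, 4]], Q = [[1, 2]].
Insert 3: 3 bumps 4 from row 1; 4 starts row 2. P = [[2, 3], [4]], Q = [[1, 2], [3]].
Insert 1: 1 bumps 2 from row 1; 2 bumps 4 from row 2; 4 starts row 3. P = [[1, 3], [2], [4]], Q = [[1, 2], [3], [4]].

So P = [[1, 3], [2], [4]], Q = [[1, 2], [3], [4]].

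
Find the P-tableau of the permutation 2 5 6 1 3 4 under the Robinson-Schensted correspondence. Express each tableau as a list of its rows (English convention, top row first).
P = [[1, 3, 4], [2, 5, 6]]

Insert 2: appended to row 1. P = [[2]].
Insert 5: appended to row 1. P = [[2, 5]].
Insert 6: appended to row 1. P = [[2, 5, 6]].
Insert 1: 1 bumps 2 from row 1; 2 starts row 2. P = [[1, 5, 6], [2]].
Insert 3: 3 bumps 5 from row 1; 5 appends to row 2. P = [[1, 3, 6], [2, 5]].
Insert 4: 4 bumps 6 from row 1; 6 appends to row 2. P = [[1, 3, 4], [2, 5, 6]].

So P = [[1, 3, 4], [2, 5, 6]].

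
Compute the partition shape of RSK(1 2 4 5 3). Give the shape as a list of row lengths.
[4, 1]

Row-insert each entry into an empty tableau.

After inserting 1: P = [[1]].
After inserting 2: P = [[1, 2]].
After inserting 4: P = [[1, 2, 4]].
After inserting 5: P = [[1, 2, 4, 5]].
After inserting 3: P = [[1, 2, 3, 5], [4]].

The final insertion tableau P = [[1, 2, 3, 5], [4]] has shape [4, 1].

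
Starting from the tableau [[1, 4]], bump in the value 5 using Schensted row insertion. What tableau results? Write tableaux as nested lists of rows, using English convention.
5 is larger than every entry of row 1, so it is appended to row 1. The new tableau is [[1, 4, 5]].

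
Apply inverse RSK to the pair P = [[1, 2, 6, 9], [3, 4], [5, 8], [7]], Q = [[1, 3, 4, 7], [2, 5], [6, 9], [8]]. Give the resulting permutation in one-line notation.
7 3 5 8 6 4 9 1 2

Reverse the RSK construction: for i from n down to 1, find the cell of Q containing i, remove the entry at that cell from P, and reverse-bump it up through P; the value ejected from row 1 is w(i).

Step i=9: Q has 9 at row 3, column 2; remove 8 from row 3 of P and reverse-bump: 8 enters row 2 and ejects 4; 4 enters row 1 and ejects 2. So w(9) = 2. P is now [[1, 4, 6, 9], [3, 8], [5], [7]].
Step i=8: Q has 8 at row 4, column 1; remove 7 from row 4 of P and reverse-bump: 7 enters row 3 and ejects 5; 5 enters row 2 and ejects 3; 3 enters row 1 and ejects 1. So w(8) = 1. P is now [[3, 4, 6, 9], [5, 8], [7]].
Step i=7: Q has 7 at row 1, column 4; remove that cell from P, ejecting 9. So w(7) = 9. P is now [[3, 4, 6], [5, 8], [7]].
Step i=6: Q has 6 at row 3, column 1; remove 7 from row 3 of P and reverse-bump: 7 enters row 2 and ejects 5; 5 enters row 1 and ejects 4. So w(6) = 4. P is now [[3, 5, 6], [7, 8]].
Step i=5: Q has 5 at row 2, column 2; remove 8 from row 2 of P and reverse-bump: 8 enters row 1 and ejects 6. So w(5) = 6. P is now [[3, 5, 8], [7]].
Step i=4: Q has 4 at row 1, column 3; remove that cell from P, ejecting 8. So w(4) = 8. P is now [[3, 5], [7]].
Step i=3: Q has 3 at row 1, column 2; remove that cell from P, ejecting 5. So w(3) = 5. P is now [[3], [7]].
Step i=2: Q has 2 at row 2, column 1; remove 7 from row 2 of P and reverse-bump: 7 enters row 1 and ejects 3. So w(2) = 3. P is now [[7]].
Step i=1: Q has 1 at row 1, column 1; remove that cell from P, ejecting 7. So w(1) = 7. P is now [].

So w = 7 3 5 8 6 4 9 1 2.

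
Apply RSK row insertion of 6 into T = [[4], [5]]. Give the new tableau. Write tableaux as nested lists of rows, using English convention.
[[4, 6], [5]]

6 is larger than every entry of row 1, so it is appended to row 1. The new tableau is [[4, 6], [5]].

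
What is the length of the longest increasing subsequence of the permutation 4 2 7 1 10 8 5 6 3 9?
4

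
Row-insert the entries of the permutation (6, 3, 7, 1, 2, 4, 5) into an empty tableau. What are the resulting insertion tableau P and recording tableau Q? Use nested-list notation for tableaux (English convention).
Insert each entry of the permutation into P by Schensted row insertion, recording in Q the position of each new cell.

Insert 6: appended to row 1. P = [[6]], Q = [[1]].
Insert 3: 3 bumps 6 from row 1; 6 starts row 2. P = [[3], [6]], Q = [[1], [2]].
Insert 7: appended to row 1. P = [[3, 7], [6]], Q = [[1, 3], [2]].
Insert 1: 1 bumps 3 from row 1; 3 bumps 6 from row 2; 6 starts row 3. P = [[1, 7], [3], [6]], Q = [[1, 3], [2], [4]].
Insert 2: 2 bumps 7 from row 1; 7 appends to row 2. P = [[1, 2], [3, 7], [6]], Q = [[1, 3], [2, 5], [4]].
Insert 4: appended to row 1. P = [[1, 2, 4], [3, 7], [6]], Q = [[1, 3, 6], [2, 5], [4]].
Insert 5: appended to row 1. P = [[1, 2, 4, 5], [3, 7], [6]], Q = [[1, 3, 6, 7], [2, 5], [4]].

So P = [[1, 2, 4, 5], [3, 7], [6]], Q = [[1, 3, 6, 7], [2, 5], [4]].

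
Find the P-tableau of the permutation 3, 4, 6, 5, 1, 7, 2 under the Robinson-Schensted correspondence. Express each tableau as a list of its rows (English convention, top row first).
Insert 3: appended to row 1. P = [[3]].
Insert 4: appended to row 1. P = [[3, 4]].
Insert 6: appended to row 1. P = [[3, 4, 6]].
Insert 5: 5 bumps 6 from row 1; 6 starts row 2. P = [[3, 4, 5], [6]].
Insert 1: 1 bumps 3 from row 1; 3 bumps 6 from row 2; 6 starts row 3. P = [[1, 4, 5], [3], [6]].
Insert 7: appended to row 1. P = [[1, 4, 5, 7], [3], [6]].
Insert 2: 2 bumps 4 from row 1; 4 appends to row 2. P = [[1, 2, 5, 7], [3, 4], [6]].

So P = [[1, 2, 5, 7], [3, 4], [6]].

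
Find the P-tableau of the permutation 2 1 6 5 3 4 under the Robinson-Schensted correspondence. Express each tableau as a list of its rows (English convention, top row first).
Insert 2: appended to row 1. P = [[2]].
Insert 1: 1 bumps 2 from row 1; 2 starts row 2. P = [[1], [2]].
Insert 6: appended to row 1. P = [[1, 6], [2]].
Insert 5: 5 bumps 6 from row 1; 6 appends to row 2. P = [[1, 5], [2, 6]].
Insert 3: 3 bumps 5 from row 1; 5 bumps 6 from row 2; 6 starts row 3. P = [[1, 3], [2, 5], [6]].
Insert 4: appended to row 1. P = [[1, 3, 4], [2, 5], [6]].

So P = [[1, 3, 4], [2, 5], [6]].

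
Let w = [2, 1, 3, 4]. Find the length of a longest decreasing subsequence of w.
2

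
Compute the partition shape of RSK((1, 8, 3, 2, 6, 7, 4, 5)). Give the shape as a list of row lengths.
[4, 3, 1]

RSK row insertion gives P = [[1, 2, 4, 5], [3, 6, 7], [8]], which has shape [4, 3, 1].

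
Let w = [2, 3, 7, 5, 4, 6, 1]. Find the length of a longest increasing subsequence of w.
4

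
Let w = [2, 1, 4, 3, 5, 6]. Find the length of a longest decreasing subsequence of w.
2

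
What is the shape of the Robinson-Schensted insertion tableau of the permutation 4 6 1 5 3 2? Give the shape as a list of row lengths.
[2, 2, 1, 1]

Row-insert each entry into an empty tableau.

After inserting 4: P = [[4]].
After inserting 6: P = [[4, 6]].
After inserting 1: P = [[1, 6], [4]].
After inserting 5: P = [[1, 5], [4, 6]].
After inserting 3: P = [[1, 3], [4, 5], [6]].
After inserting 2: P = [[1, 2], [3, 5], [4], [6]].

The final insertion tableau P = [[1, 2], [3, 5], [4], [6]] has shape [2, 2, 1, 1].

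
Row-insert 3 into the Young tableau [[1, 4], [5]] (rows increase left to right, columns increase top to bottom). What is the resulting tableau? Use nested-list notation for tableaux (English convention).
In row 1, 3 replaces 4 (the leftmost entry greater than 3); 4 is bumped to row 2. In row 2, 4 replaces 5 (the leftmost entry greater than 4); 5 is bumped to row 3. 5 starts a new row 3. The new tableau is [[1, 3], [4], [5]].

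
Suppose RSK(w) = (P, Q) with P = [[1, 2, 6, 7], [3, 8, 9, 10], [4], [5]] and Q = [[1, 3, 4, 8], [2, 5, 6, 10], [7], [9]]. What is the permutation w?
Reverse RSK: for i = n, n-1, ..., 1, locate i in Q, remove the corresponding corner cell from P, and reverse-bump its entry up through P; the value ejected from row 1 is w(i).

So w = 5 1 8 9 4 6 3 10 2 7.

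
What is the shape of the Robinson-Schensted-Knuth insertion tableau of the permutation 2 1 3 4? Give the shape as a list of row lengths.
RSK row insertion gives P = [[1, 3, 4], [2]], which has shape [3, 1].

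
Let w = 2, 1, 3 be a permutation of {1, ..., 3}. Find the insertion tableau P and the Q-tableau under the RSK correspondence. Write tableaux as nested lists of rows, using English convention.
Insert each entry of the permutation into P by Schensted row insertion, recording in Q the position of each new cell.

Insert 2: appended to row 1. P = [[2]], Q = [[1]].
Insert 1: 1 bumps 2 from row 1; 2 starts row 2. P = [[1], [2]], Q = [[1], [2]].
Insert 3: appended to row 1. P = [[1, 3], [2]], Q = [[1, 3], [2]].

So P = [[1, 3], [2]], Q = [[1, 3], [2]].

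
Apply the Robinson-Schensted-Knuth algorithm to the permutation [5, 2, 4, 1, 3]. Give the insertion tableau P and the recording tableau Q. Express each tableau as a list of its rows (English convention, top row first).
Insert each entry of the permutation into P by Schensted row insertion, recording in Q the position of each new cell.

After inserting 5: P = [[5]].
After inserting 2: P = [[2], [5]].
After inserting 4: P = [[2, 4], [5]].
After inserting 1: P = [[1, 4], [2], [5]].
After inserting 3: P = [[1, 3], [2, 4], [5]].

So P = [[1, 3], [2, 4], [5]], Q = [[1, 3], [2, 5], [4]].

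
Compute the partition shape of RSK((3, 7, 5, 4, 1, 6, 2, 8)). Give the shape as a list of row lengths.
Row-insert each entry into an empty tableau.

After inserting 3: P = [[3]].
After inserting 7: P = [[3, 7]].
After inserting 5: P = [[3, 5], [7]].
After inserting 4: P = [[3, 4], [5], [7]].
After inserting 1: P = [[1, 4], [3], [5], [7]].
After inserting 6: P = [[1, 4, 6], [3], [5], [7]].
After inserting 2: P = [[1, 2, 6], [3, 4], [5], [7]].
After inserting 8: P = [[1, 2, 6, 8], [3, 4], [5], [7]].

The final insertion tableau P = [[1, 2, 6, 8], [3, 4], [5], [7]] has shape [4, 2, 1, 1].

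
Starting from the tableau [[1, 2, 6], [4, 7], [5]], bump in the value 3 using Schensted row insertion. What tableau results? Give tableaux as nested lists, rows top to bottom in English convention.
[[1, 2, 3], [4, 6], [5, 7]]

In row 1, 3 replaces 6 (the leftmost entry greater than 3); 6 is bumped to row 2. In row 2, 6 replaces 7 (the leftmost entry greater than 6); 7 is bumped to row 3. 7 is appended to row 3. The new tableau is [[1, 2, 3], [4, 6], [5, 7]].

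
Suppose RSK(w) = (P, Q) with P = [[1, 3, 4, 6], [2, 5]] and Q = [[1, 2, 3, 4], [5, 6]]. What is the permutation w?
2 3 5 6 1 4

Reverse the RSK construction: for i from n down to 1, find the cell of Q containing i, remove the entry at that cell from P, and reverse-bump it up through P; the value ejected from row 1 is w(i).

Step i=6: Q has 6 at row 2, column 2; remove 5 from row 2 of P and reverse-bump: 5 enters row 1 and ejects 4. So w(6) = 4. P is now [[1, 3, 5, 6], [2]].
Step i=5: Q has 5 at row 2, column 1; remove 2 from row 2 of P and reverse-bump: 2 enters row 1 and ejects 1. So w(5) = 1. P is now [[2, 3, 5, 6]].
Step i=4: Q has 4 at row 1, column 4; remove that cell from P, ejecting 6. So w(4) = 6. P is now [[2, 3, 5]].
Step i=3: Q has 3 at row 1, column 3; remove that cell from P, ejecting 5. So w(3) = 5. P is now [[2, 3]].
Step i=2: Q has 2 at row 1, column 2; remove that cell from P, ejecting 3. So w(2) = 3. P is now [[2]].
Step i=1: Q has 1 at row 1, column 1; remove that cell from P, ejecting 2. So w(1) = 2. P is now [].

So w = 2 3 5 6 1 4.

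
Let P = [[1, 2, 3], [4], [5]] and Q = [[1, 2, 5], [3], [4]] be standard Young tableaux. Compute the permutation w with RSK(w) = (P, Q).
Reverse the RSK construction: for i from n down to 1, find the cell of Q containing i, remove the entry at that cell from P, and reverse-bump it up through P; the value ejected from row 1 is w(i).

Step i=5: Q has 5 at row 1, column 3; remove that cell from P, ejecting 3. So w(5) = 3. P is now [[1, 2], [4], [5]].
Step i=4: Q has 4 at row 3, column 1; remove 5 from row 3 of P and reverse-bump: 5 enters row 2 and ejects 4; 4 enters row 1 and ejects 2. So w(4) = 2. P is now [[1, 4], [5]].
Step i=3: Q has 3 at row 2, column 1; remove 5 from row 2 of P and reverse-bump: 5 enters row 1 and ejects 4. So w(3) = 4. P is now [[1, 5]].
Step i=2: Q has 2 at row 1, column 2; remove that cell from P, ejecting 5. So w(2) = 5. P is now [[1]].
Step i=1: Q has 1 at row 1, column 1; remove that cell from P, ejecting 1. So w(1) = 1. P is now [].

So w = 1 5 4 2 3.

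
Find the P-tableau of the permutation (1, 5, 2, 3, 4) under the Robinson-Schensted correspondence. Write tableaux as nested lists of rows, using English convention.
Insert 1: appended to row 1. P = [[1]].
Insert 5: appended to row 1. P = [[1, 5]].
Insert 2: 2 bumps 5 from row 1; 5 starts row 2. P = [[1, 2], [5]].
Insert 3: appended to row 1. P = [[1, 2, 3], [5]].
Insert 4: appended to row 1. P = [[1, 2, 3, 4], [5]].

So P = [[1, 2, 3, 4], [5]].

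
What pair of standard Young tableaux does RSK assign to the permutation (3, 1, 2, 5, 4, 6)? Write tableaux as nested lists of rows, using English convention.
P = [[1, 2, 4, 6], [3, 5]], Q = [[1, 3, 4, 6], [2, 5]]

Insert each entry of the permutation into P by Schensted row insertion, recording in Q the position of each new cell.

After inserting 3: P = [[3]].
After inserting 1: P = [[1], [3]].
After inserting 2: P = [[1, 2], [3]].
After inserting 5: P = [[1, 2, 5], [3]].
After inserting 4: P = [[1, 2, 4], [3, 5]].
After inserting 6: P = [[1, 2, 4, 6], [3, 5]].

So P = [[1, 2, 4, 6], [3, 5]], Q = [[1, 3, 4, 6], [2, 5]].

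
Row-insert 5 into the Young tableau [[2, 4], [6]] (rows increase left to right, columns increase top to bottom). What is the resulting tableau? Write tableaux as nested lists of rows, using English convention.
[[2, 4, 5], [6]]

5 is larger than every entry of row 1, so it is appended to row 1. The new tableau is [[2, 4, 5], [6]].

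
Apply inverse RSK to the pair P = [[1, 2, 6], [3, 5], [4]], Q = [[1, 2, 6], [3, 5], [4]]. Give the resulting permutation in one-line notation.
Reverse the RSK construction: for i from n down to 1, find the cell of Q containing i, remove the entry at that cell from P, and reverse-bump it up through P; the value ejected from row 1 is w(i).

Step i=6: Q has 6 at row 1, column 3; remove that cell from P, ejecting 6. So w(6) = 6. P is now [[1, 2], [3, 5], [4]].
Step i=5: Q has 5 at row 2, column 2; remove 5 from row 2 of P and reverse-bump: 5 enters row 1 and ejects 2. So w(5) = 2. P is now [[1, 5], [3], [4]].
Step i=4: Q has 4 at row 3, column 1; remove 4 from row 3 of P and reverse-bump: 4 enters row 2 and ejects 3; 3 enters row 1 and ejects 1. So w(4) = 1. P is now [[3, 5], [4]].
Step i=3: Q has 3 at row 2, column 1; remove 4 from row 2 of P and reverse-bump: 4 enters row 1 and ejects 3. So w(3) = 3. P is now [[4, 5]].
Step i=2: Q has 2 at row 1, column 2; remove that cell from P, ejecting 5. So w(2) = 5. P is now [[4]].
Step i=1: Q has 1 at row 1, column 1; remove that cell from P, ejecting 4. So w(1) = 4. P is now [].

So w = 4 5 3 1 2 6.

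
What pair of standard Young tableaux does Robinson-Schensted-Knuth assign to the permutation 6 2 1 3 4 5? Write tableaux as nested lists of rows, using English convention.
Insert each entry of the permutation into P by Schensted row insertion, recording in Q the position of each new cell.

After inserting 6: P = [[6]].
After inserting 2: P = [[2], [6]].
After inserting 1: P = [[1], [2], [6]].
After inserting 3: P = [[1, 3], [2], [6]].
After inserting 4: P = [[1, 3, 4], [2], [6]].
After inserting 5: P = [[1, 3, 4, 5], [2], [6]].

So P = [[1, 3, 4, 5], [2], [6]], Q = [[1, 4, 5, 6], [2], [3]].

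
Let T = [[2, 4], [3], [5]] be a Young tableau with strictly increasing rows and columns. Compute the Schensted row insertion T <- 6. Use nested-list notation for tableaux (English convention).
[[2, 4, 6], [3], [5]]

6 is larger than every entry of row 1, so it is appended to row 1. The new tableau is [[2, 4, 6], [3], [5]].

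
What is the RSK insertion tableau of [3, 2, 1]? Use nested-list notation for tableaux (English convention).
P = [[1], [2], [3]]

Insert 3: appended to row 1. P = [[3]].
Insert 2: 2 bumps 3 from row 1; 3 starts row 2. P = [[2], [3]].
Insert 1: 1 bumps 2 from row 1; 2 bumps 3 from row 2; 3 starts row 3. P = [[1], [2], [3]].

So P = [[1], [2], [3]].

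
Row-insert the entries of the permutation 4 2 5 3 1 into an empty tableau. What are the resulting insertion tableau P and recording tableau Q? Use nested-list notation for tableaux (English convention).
Insert each entry of the permutation into P by Schensted row insertion, recording in Q the position of each new cell.

After inserting 4: P = [[4]].
After inserting 2: P = [[2], [4]].
After inserting 5: P = [[2, 5], [4]].
After inserting 3: P = [[2, 3], [4, 5]].
After inserting 1: P = [[1, 3], [2, 5], [4]].

So P = [[1, 3], [2, 5], [4]], Q = [[1, 3], [2, 4], [5]].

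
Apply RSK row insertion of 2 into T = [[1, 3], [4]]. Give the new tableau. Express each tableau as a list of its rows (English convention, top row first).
In row 1, 2 replaces 3 (the leftmost entry greater than 2); 3 is bumped to row 2. In row 2, 3 replaces 4 (the leftmost entry greater than 3); 4 is bumped to row 3. 4 starts a new row 3. The new tableau is [[1, 2], [3], [4]].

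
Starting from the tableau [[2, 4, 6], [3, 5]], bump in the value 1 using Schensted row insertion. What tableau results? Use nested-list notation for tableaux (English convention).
[[1, 4, 6], [2, 5], [3]]

In row 1, 1 replaces 2 (the leftmost entry greater than 1); 2 is bumped to row 2. In row 2, 2 replaces 3 (the leftmost entry greater than 2); 3 is bumped to row 3. 3 starts a new row 3. The new tableau is [[1, 4, 6], [2, 5], [3]].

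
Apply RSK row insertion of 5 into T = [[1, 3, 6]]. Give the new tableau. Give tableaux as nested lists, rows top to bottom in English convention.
[[1, 3, 5], [6]]

In row 1, 5 replaces 6 (the leftmost entry greater than 5); 6 is bumped to row 2. 6 starts a new row 2. The new tableau is [[1, 3, 5], [6]].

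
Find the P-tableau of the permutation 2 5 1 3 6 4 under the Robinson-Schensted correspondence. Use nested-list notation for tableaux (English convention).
Insert 2: appended to row 1. P = [[2]].
Insert 5: appended to row 1. P = [[2, 5]].
Insert 1: 1 bumps 2 from row 1; 2 starts row 2. P = [[1, 5], [2]].
Insert 3: 3 bumps 5 from row 1; 5 appends to row 2. P = [[1, 3], [2, 5]].
Insert 6: appended to row 1. P = [[1, 3, 6], [2, 5]].
Insert 4: 4 bumps 6 from row 1; 6 appends to row 2. P = [[1, 3, 4], [2, 5, 6]].

So P = [[1, 3, 4], [2, 5, 6]].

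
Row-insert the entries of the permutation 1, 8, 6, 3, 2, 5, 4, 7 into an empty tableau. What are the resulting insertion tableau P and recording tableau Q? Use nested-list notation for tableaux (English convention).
P = [[1, 2, 4, 7], [3, 5], [6], [8]], Q = [[1, 2, 6, 8], [3, 7], [4], [5]]

Insert each entry of the permutation into P by Schensted row insertion, recording in Q the position of each new cell.

Insert 1: appended to row 1. P = [[1]].
Insert 8: appended to row 1. P = [[1, 8]].
Insert 6: 6 bumps 8 from row 1; 8 starts row 2. P = [[1, 6], [8]].
Insert 3: 3 bumps 6 from row 1; 6 bumps 8 from row 2; 8 starts row 3. P = [[1, 3], [6], [8]].
Insert 2: 2 bumps 3 from row 1; 3 bumps 6 from row 2; 6 bumps 8 from row 3; 8 starts row 4. P = [[1, 2], [3], [6], [8]].
Insert 5: appended to row 1. P = [[1, 2, 5], [3], [6], [8]].
Insert 4: 4 bumps 5 from row 1; 5 appends to row 2. P = [[1, 2, 4], [3, 5], [6], [8]].
Insert 7: appended to row 1. P = [[1, 2, 4, 7], [3, 5], [6], [8]].

So P = [[1, 2, 4, 7], [3, 5], [6], [8]], Q = [[1, 2, 6, 8], [3, 7], [4], [5]].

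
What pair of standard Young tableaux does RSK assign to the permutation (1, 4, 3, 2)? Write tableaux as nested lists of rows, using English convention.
Insert each entry of the permutation into P by Schensted row insertion, recording in Q the position of each new cell.

Insert 1: appended to row 1. P = [[1]].
Insert 4: appended to row 1. P = [[1, 4]].
Insert 3: 3 bumps 4 from row 1; 4 starts row 2. P = [[1, 3], [4]].
Insert 2: 2 bumps 3 from row 1; 3 bumps 4 from row 2; 4 starts row 3. P = [[1, 2], [3], [4]].

So P = [[1, 2], [3], [4]], Q = [[1, 2], [3], [4]].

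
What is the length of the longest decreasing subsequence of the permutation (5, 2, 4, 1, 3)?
3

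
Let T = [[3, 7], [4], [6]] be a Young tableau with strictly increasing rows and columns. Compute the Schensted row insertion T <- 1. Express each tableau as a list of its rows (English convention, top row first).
[[1, 7], [3], [4], [6]]

In row 1, 1 replaces 3 (the leftmost entry greater than 1); 3 is bumped to row 2. In row 2, 3 replaces 4 (the leftmost entry greater than 3); 4 is bumped to row 3. In row 3, 4 replaces 6 (the leftmost entry greater than 4); 6 is bumped to row 4. 6 starts a new row 4. The new tableau is [[1, 7], [3], [4], [6]].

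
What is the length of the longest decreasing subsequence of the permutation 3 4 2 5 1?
3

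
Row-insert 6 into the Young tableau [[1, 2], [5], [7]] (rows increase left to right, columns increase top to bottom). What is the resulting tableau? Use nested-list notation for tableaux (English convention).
[[1, 2, 6], [5], [7]]

6 is larger than every entry of row 1, so it is appended to row 1. The new tableau is [[1, 2, 6], [5], [7]].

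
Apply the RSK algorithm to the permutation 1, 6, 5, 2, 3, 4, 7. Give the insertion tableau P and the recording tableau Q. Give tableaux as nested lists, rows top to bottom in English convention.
Insert each entry of the permutation into P by Schensted row insertion, recording in Q the position of each new cell.

Insert 1: appended to row 1. P = [[1]].
Insert 6: appended to row 1. P = [[1, 6]].
Insert 5: 5 bumps 6 from row 1; 6 starts row 2. P = [[1, 5], [6]].
Insert 2: 2 bumps 5 from row 1; 5 bumps 6 from row 2; 6 starts row 3. P = [[1, 2], [5], [6]].
Insert 3: appended to row 1. P = [[1, 2, 3], [5], [6]].
Insert 4: appended to row 1. P = [[1, 2, 3, 4], [5], [6]].
Insert 7: appended to row 1. P = [[1, 2, 3, 4, 7], [5], [6]].

So P = [[1, 2, 3, 4, 7], [5], [6]], Q = [[1, 2, 5, 6, 7], [3], [4]].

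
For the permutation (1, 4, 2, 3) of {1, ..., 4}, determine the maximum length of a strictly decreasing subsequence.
2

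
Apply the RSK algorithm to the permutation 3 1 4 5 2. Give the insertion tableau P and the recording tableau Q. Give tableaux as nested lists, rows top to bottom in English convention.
P = [[1, 2, 5], [3, 4]], Q = [[1, 3, 4], [2, 5]]

Insert each entry of the permutation into P by Schensted row insertion, recording in Q the position of each new cell.

Insert 3: appended to row 1. P = [[3]].
Insert 1: 1 bumps 3 from row 1; 3 starts row 2. P = [[1], [3]].
Insert 4: appended to row 1. P = [[1, 4], [3]].
Insert 5: appended to row 1. P = [[1, 4, 5], [3]].
Insert 2: 2 bumps 4 from row 1; 4 appends to row 2. P = [[1, 2, 5], [3, 4]].

So P = [[1, 2, 5], [3, 4]], Q = [[1, 3, 4], [2, 5]].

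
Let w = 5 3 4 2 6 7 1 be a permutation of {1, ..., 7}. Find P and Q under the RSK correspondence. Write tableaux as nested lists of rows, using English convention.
Insert each entry of the permutation into P by Schensted row insertion, recording in Q the position of each new cell.

After inserting 5: P = [[5]].
After inserting 3: P = [[3], [5]].
After inserting 4: P = [[3, 4], [5]].
After inserting 2: P = [[2, 4], [3], [5]].
After inserting 6: P = [[2, 4, 6], [3], [5]].
After inserting 7: P = [[2, 4, 6, 7], [3], [5]].
After inserting 1: P = [[1, 4, 6, 7], [2], [3], [5]].

So P = [[1, 4, 6, 7], [2], [3], [5]], Q = [[1, 3, 5, 6], [2], [4], [7]].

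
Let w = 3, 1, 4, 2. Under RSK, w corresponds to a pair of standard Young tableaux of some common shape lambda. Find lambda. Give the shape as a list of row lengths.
[2, 2]

Row-insert each entry into an empty tableau.

After inserting 3: P = [[3]].
After inserting 1: P = [[1], [3]].
After inserting 4: P = [[1, 4], [3]].
After inserting 2: P = [[1, 2], [3, 4]].

The final insertion tableau P = [[1, 2], [3, 4]] has shape [2, 2].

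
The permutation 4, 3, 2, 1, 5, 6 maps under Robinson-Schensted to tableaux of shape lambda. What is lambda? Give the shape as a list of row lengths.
Row-insert each entry into an empty tableau.

After inserting 4: P = [[4]].
After inserting 3: P = [[3], [4]].
After inserting 2: P = [[2], [3], [4]].
After inserting 1: P = [[1], [2], [3], [4]].
After inserting 5: P = [[1, 5], [2], [3], [4]].
After inserting 6: P = [[1, 5, 6], [2], [3], [4]].

The final insertion tableau P = [[1, 5, 6], [2], [3], [4]] has shape [3, 1, 1, 1].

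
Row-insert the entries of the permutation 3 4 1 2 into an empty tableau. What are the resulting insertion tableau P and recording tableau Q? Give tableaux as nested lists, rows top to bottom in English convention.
P = [[1, 2], [3, 4]], Q = [[1, 2], [3, 4]]

Insert each entry of the permutation into P by Schensted row insertion, recording in Q the position of each new cell.

Insert 3: appended to row 1. P = [[3]].
Insert 4: appended to row 1. P = [[3, 4]].
Insert 1: 1 bumps 3 from row 1; 3 starts row 2. P = [[1, 4], [3]].
Insert 2: 2 bumps 4 from row 1; 4 appends to row 2. P = [[1, 2], [3, 4]].

So P = [[1, 2], [3, 4]], Q = [[1, 2], [3, 4]].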